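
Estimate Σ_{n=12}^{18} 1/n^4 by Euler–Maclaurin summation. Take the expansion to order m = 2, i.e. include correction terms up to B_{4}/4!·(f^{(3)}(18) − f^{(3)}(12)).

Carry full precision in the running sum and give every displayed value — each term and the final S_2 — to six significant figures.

S_2 ≈ 0.000165780

∫_12^18 1/x^4 dx evaluates to 0.000135745.
Endpoint term: (f(12) + f(18))/2 = (4.82253e-05 + 9.52599e-06)/2 = 2.88756e-05.
So far: 0.000164621.
Order-1 term: 1/12 · (-2.11689e-06 − (-1.60751e-05)) = 1.16318e-06.
Partial sum through k=1: 0.000165784.
Order-2 term: −1/720 · (-1.96008e-07 − (-3.34898e-06)) = -4.37913e-09.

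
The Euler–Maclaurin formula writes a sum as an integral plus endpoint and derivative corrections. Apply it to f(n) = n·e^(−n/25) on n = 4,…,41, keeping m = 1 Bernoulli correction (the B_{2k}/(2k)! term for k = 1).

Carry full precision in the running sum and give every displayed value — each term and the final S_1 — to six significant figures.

The integral term ∫_4^41 x·e^(−x/25) dx = 297.737.
Boundary: ½(f(4) + f(41)) = ½(3.40858 + 7.95318) = 5.68088.
Running total after boundary: 303.418.
Order-1 term: 1/12 · (-0.124147 − 0.715801) = -0.0699957.

S_1 ≈ 303.348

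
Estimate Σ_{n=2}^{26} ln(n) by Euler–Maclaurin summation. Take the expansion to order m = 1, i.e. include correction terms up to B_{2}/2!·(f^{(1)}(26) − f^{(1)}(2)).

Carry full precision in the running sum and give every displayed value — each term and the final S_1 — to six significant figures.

Integral: ∫_2^26 ln(x) dx = 59.3242.
Boundary: ½(f(2) + f(26)) = ½(0.693147 + 3.25810) = 1.97562.
Integral + boundary = 61.2998.
Order-1 term: 1/12 · (0.0384615 − 0.500000) = -0.0384615.

S_1 ≈ 61.2614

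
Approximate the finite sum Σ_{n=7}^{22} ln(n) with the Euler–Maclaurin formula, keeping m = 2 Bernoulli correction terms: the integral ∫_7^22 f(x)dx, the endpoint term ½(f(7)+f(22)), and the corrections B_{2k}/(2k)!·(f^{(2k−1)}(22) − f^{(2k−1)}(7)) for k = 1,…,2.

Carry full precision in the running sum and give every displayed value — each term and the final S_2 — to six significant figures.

S_2 ≈ 41.8919

Integral: ∫_7^22 ln(x) dx = 39.3816.
Endpoint term: (f(7) + f(22))/2 = (1.94591 + 3.09104)/2 = 2.51848.
Integral + boundary = 41.9000.
k=1: B_{2}/(2)! × [f^{(1)}(22) − f^{(1)}(7)] = 1/12 × (0.0454545 − 0.142857) = -0.00811688.
Running total after k=1: 41.8919.
k=2: B_{4}/(4)! × [f^{(3)}(22) − f^{(3)}(7)] = −1/720 × (0.000187829 − 0.00583090) = 7.83760e-06.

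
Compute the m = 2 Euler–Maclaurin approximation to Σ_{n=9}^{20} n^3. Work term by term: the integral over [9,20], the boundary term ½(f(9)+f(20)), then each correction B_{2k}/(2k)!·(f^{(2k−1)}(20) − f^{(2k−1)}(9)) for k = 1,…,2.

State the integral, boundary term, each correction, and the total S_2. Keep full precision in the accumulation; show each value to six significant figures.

S_2 ≈ 42804.0

The integral term ∫_9^20 x^3 dx = 38359.8.
Boundary: ½(f(9) + f(20)) = ½(729.000 + 8000.00) = 4364.50.
So far: 42724.2.
Correction k=1: B_{2}/2! · (f^{(1)}(20) − f^{(1)}(9)) = 1/12 · (1200.00 − 243.000) = 79.7500.
Partial sum through k=1: 42804.0.
Correction k=2: B_{4}/4! · (f^{(3)}(20) − f^{(3)}(9)) = −1/720 · (6.00000 − 6.00000) = 0.00000.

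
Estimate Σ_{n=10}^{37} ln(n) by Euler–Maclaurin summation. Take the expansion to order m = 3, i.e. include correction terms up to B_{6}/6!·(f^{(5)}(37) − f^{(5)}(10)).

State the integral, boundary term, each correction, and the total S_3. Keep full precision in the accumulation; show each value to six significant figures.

S_3 ≈ 86.5288

∫_10^37 ln(x) dx evaluates to 83.5781.
Boundary: ½(f(10) + f(37)) = ½(2.30259 + 3.61092) = 2.95675.
Running total after boundary: 86.5349.
Order-1 term: 1/12 · (0.0270270 − 0.100000) = -0.00608108.
Running total after k=1: 86.5288.
Order-2 term: −1/720 · (3.94843e-05 − 0.00200000) = 2.72294e-06.
Running total after k=2: 86.5288.
Order-3 term: 1/30240 · (3.46101e-07 − 0.000240000) = -7.92506e-09.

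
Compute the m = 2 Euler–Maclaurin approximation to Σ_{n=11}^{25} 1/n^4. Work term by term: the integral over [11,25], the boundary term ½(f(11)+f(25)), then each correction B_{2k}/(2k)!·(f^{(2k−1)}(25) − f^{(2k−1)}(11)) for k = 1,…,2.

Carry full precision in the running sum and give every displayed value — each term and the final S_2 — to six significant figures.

∫_11^25 1/x^4 dx evaluates to 0.000229105.
Endpoint term: (f(11) + f(25))/2 = (6.83013e-05 + 2.56000e-06)/2 = 3.54307e-05.
Integral + boundary = 0.000264536.
k=1: B_{2}/(2)! × [f^{(1)}(25) − f^{(1)}(11)] = 1/12 × (-4.09600e-07 − (-2.48369e-05)) = 2.03560e-06.
After k=1: 0.000266571.
k=2: B_{4}/(4)! × [f^{(3)}(25) − f^{(3)}(11)] = −1/720 × (-1.96608e-08 − (-6.15790e-06)) = -8.52533e-09.

S_2 ≈ 0.000266563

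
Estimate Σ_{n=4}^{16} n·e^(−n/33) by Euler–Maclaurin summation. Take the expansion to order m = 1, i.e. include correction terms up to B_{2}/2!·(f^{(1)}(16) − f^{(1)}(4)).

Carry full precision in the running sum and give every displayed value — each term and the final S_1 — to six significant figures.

S_1 ≈ 92.5444

Integral: ∫_4^16 x·e^(−x/33) dx = 85.8848.
Endpoint term: (f(4) + f(16))/2 = (3.54338 + 9.85265)/2 = 6.69802.
So far: 92.5828.
k=1: B_{2}/(2)! × [f^{(1)}(16) − f^{(1)}(4)] = 1/12 × (0.317225 − 0.778471) = -0.0384371.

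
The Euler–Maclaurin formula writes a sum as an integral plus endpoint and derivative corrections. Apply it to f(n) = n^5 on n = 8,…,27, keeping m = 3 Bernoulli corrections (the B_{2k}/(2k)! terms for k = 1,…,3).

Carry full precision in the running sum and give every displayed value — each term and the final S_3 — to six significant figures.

The integral term ∫_8^27 x^5 dx = 6.45264e+07.
Boundary: ½(f(8) + f(27)) = ½(32768.0 + 1.43489e+07) = 7.19084e+06.
So far: 7.17172e+07.
Correction k=1: B_{2}/2! · (f^{(1)}(27) − f^{(1)}(8)) = 1/12 · (2.65720e+06 − 20480.0) = 219727.
After k=1: 7.19370e+07.
Correction k=2: B_{4}/4! · (f^{(3)}(27) − f^{(3)}(8)) = −1/720 · (43740.0 − 3840.00) = -55.4167.
After k=2: 7.19369e+07.
Correction k=3: B_{6}/6! · (f^{(5)}(27) − f^{(5)}(8)) = 1/30240 · (120.000 − 120.000) = 0.00000.

S_3 ≈ 7.19369e+07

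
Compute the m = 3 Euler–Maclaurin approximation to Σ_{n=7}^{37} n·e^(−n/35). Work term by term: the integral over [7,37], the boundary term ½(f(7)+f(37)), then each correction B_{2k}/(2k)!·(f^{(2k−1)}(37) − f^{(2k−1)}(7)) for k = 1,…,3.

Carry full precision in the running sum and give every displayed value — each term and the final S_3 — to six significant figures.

S_3 ≈ 337.205

The integral term ∫_7^37 x·e^(−x/35) dx = 327.968.
½[f(7) + f(37)] = ½[5.73112 + 12.8555] = 9.29333.
So far: 337.261.
Correction k=1: B_{2}/2! · (f^{(1)}(37) − f^{(1)}(7)) = 1/12 · (-0.0198541 − 0.654985) = -0.0562366.
After k=1: 337.205.
Correction k=2: B_{4}/4! · (f^{(3)}(37) − f^{(3)}(7)) = −1/720 · (0.000551053 − 0.00187138) = 1.83379e-06.
After k=2: 337.205.
Correction k=3: B_{6}/6! · (f^{(5)}(37) − f^{(5)}(7)) = 1/30240 · (9.12909e-07 − 2.61885e-06) = -5.64133e-11.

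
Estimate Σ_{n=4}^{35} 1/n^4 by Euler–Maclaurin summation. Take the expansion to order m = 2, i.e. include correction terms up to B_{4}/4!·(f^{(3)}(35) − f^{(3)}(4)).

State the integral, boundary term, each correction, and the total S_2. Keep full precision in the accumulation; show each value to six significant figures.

S_2 ≈ 0.00746936

∫_4^35 1/x^4 dx evaluates to 0.00520056.
Endpoint term: (f(4) + f(35))/2 = (0.00390625 + 6.66389e-07)/2 = 0.00195346.
Integral + boundary = 0.00715402.
Order-1 term: 1/12 · (-7.61587e-08 − (-0.00390625)) = 0.000325514.
Running total after k=1: 0.00747953.
Order-2 term: −1/720 · (-1.86511e-09 − (-0.00732422)) = -1.01725e-05.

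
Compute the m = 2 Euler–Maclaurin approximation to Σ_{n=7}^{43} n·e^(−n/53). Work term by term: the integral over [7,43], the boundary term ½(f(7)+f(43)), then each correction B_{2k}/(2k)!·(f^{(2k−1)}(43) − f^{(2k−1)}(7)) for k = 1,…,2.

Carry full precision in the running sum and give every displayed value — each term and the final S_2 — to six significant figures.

The integral term ∫_7^43 x·e^(−x/53) dx = 526.104.
½[f(7) + f(43)] = ½[6.13392 + 19.1036] = 12.6188.
Integral + boundary = 538.722.
Order-1 term: 1/12 · (0.0838247 − 0.760540) = -0.0563930.
Running total after k=1: 538.666.
Order-2 term: −1/720 · (0.000346161 − 0.000894657) = 7.61799e-07.

S_2 ≈ 538.666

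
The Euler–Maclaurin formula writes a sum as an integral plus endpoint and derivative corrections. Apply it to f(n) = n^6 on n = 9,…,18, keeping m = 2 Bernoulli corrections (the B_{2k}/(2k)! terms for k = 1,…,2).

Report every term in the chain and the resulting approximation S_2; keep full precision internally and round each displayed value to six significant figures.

S_2 ≈ 1.04963e+08

The integral term ∫_9^18 x^6 dx = 8.67767e+07.
½[f(9) + f(18)] = ½[531441 + 3.40122e+07] = 1.72718e+07.
So far: 1.04049e+08.
k=1: B_{2}/(2)! × [f^{(1)}(18) − f^{(1)}(9)] = 1/12 × (1.13374e+07 − 354294) = 915260.
Partial sum through k=1: 1.04964e+08.
k=2: B_{4}/(4)! × [f^{(3)}(18) − f^{(3)}(9)] = −1/720 × (699840 − 87480.0) = -850.500.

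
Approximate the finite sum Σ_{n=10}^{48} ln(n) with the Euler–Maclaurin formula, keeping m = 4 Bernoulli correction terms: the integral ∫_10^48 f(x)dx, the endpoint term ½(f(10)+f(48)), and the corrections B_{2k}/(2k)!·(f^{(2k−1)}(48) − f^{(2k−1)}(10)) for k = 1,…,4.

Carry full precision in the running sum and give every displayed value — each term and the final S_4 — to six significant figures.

S_4 ≈ 127.872

∫_10^48 ln(x) dx evaluates to 124.792.
½[f(10) + f(48)] = ½[2.30259 + 3.87120] = 3.08689.
So far: 127.879.
Order-1 term: 1/12 · (0.0208333 − 0.100000) = -0.00659722.
After k=1: 127.872.
Order-2 term: −1/720 · (1.80845e-05 − 0.00200000) = 2.75266e-06.
After k=2: 127.872.
Order-3 term: 1/30240 · (9.41901e-08 − 0.000240000) = -7.93339e-09.
After k=3: 127.872.
Order-4 term: −1/1209600 · (1.22643e-09 − 7.20000e-05) = 5.95228e-11.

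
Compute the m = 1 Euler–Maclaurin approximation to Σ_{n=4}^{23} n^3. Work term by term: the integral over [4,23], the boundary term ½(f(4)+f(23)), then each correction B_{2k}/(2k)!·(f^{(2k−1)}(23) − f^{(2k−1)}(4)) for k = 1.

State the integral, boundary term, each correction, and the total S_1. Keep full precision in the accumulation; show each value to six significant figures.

S_1 ≈ 76140.0

The integral term ∫_4^23 x^3 dx = 69896.2.
½[f(4) + f(23)] = ½[64.0000 + 12167.0] = 6115.50.
So far: 76011.8.
k=1: B_{2}/(2)! × [f^{(1)}(23) − f^{(1)}(4)] = 1/12 × (1587.00 − 48.0000) = 128.250.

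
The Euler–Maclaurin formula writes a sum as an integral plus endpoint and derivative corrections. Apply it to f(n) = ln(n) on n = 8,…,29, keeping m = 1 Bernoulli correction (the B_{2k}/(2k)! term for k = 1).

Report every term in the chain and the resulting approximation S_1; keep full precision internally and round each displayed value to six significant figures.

∫_8^29 ln(x) dx evaluates to 60.0160.
Endpoint term: (f(8) + f(29))/2 = (2.07944 + 3.36730)/2 = 2.72337.
Running total after boundary: 62.7394.
Order-1 term: 1/12 · (0.0344828 − 0.125000) = -0.00754310.

S_1 ≈ 62.7319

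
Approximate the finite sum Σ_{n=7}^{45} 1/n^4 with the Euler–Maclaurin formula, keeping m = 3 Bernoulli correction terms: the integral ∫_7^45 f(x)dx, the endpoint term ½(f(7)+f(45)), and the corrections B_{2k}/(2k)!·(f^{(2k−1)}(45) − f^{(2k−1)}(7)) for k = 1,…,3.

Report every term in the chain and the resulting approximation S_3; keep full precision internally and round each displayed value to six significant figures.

Integral: ∫_7^45 1/x^4 dx = 0.000968159.
Endpoint term: (f(7) + f(45))/2 = (0.000416493 + 2.43865e-07)/2 = 0.000208368.
Running total after boundary: 0.00117653.
k=1: B_{2}/(2)! × [f^{(1)}(45) − f^{(1)}(7)] = 1/12 × (-2.16769e-08 − (-0.000237996)) = 1.98312e-05.
Partial sum through k=1: 0.00119636.
k=2: B_{4}/(4)! × [f^{(3)}(45) − f^{(3)}(7)] = −1/720 × (-3.21139e-10 − (-0.000145712)) = -2.02377e-07.
Partial sum through k=2: 0.00119616.
k=3: B_{6}/(6)! × [f^{(5)}(45) − f^{(5)}(7)] = 1/30240 × (-8.88089e-12 − (-0.000166528)) = 5.50687e-09.

S_3 ≈ 0.00119616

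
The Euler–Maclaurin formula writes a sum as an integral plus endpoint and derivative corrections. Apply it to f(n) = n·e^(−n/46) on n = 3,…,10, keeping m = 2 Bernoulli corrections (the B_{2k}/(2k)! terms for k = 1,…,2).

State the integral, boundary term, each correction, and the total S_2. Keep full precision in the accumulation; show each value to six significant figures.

∫_3^10 x·e^(−x/46) dx evaluates to 39.0026.
Boundary: ½(f(3) + f(10)) = ½(2.81059 + 8.04615) = 5.42837.
Running total after boundary: 44.4309.
Correction k=1: B_{2}/2! · (f^{(1)}(10) − f^{(1)}(3)) = 1/12 · (0.629699 − 0.875764) = -0.0205054.
After k=1: 44.4104.
Correction k=2: B_{4}/4! · (f^{(3)}(10) − f^{(3)}(3)) = −1/720 · (0.00105809 − 0.00129938) = 3.35120e-07.

S_2 ≈ 44.4104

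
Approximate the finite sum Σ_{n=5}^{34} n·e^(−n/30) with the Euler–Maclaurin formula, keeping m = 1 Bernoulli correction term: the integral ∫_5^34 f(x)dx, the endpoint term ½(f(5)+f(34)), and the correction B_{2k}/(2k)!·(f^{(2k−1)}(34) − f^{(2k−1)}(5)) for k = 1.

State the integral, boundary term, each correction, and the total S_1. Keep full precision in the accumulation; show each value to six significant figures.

S_1 ≈ 278.173

∫_5^34 x·e^(−x/30) dx evaluates to 270.646.
Boundary: ½(f(5) + f(34)) = ½(4.23241 + 10.9466) = 7.58949.
Running total after boundary: 278.235.
Order-1 term: 1/12 · (-0.0429278 − 0.705401) = -0.0623608.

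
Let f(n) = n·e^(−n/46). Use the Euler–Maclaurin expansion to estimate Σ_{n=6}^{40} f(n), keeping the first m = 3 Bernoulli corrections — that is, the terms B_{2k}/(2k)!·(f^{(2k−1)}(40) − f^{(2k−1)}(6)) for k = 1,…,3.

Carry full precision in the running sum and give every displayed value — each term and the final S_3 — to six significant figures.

S_3 ≈ 452.355

The integral term ∫_6^40 x·e^(−x/46) dx = 441.398.
Boundary: ½(f(6) + f(40)) = ½(5.26628 + 16.7653) = 11.0158.
Integral + boundary = 452.414.
k=1: B_{2}/(2)! × [f^{(1)}(40) − f^{(1)}(6)] = 1/12 × (0.0546696 − 0.763229) = -0.0590466.
Running total after k=1: 452.355.
k=2: B_{4}/(4)! × [f^{(3)}(40) − f^{(3)}(6)] = −1/720 × (0.000421993 − 0.00119029) = 1.06708e-06.
Running total after k=2: 452.355.
k=3: B_{6}/(6)! × [f^{(5)}(40) − f^{(5)}(6)] = 1/30240 × (3.86649e-07 − 9.54579e-07) = -1.87807e-11.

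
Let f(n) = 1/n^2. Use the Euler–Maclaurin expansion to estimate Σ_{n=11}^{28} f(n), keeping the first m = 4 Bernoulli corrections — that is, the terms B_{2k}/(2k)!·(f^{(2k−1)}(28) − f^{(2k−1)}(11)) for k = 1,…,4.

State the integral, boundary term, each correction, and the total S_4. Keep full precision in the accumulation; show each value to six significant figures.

∫_11^28 1/x^2 dx evaluates to 0.0551948.
Boundary: ½(f(11) + f(28)) = ½(0.00826446 + 0.00127551) = 0.00476999.
So far: 0.0599648.
k=1: B_{2}/(2)! × [f^{(1)}(28) − f^{(1)}(11)] = 1/12 × (-9.11079e-05 − (-0.00150263)) = 0.000117627.
Partial sum through k=1: 0.0600824.
k=2: B_{4}/(4)! × [f^{(3)}(28) − f^{(3)}(11)] = −1/720 × (-1.39451e-06 − (-0.000149021)) = -2.05037e-07.
Partial sum through k=2: 0.0600822.
k=3: B_{6}/(6)! × [f^{(5)}(28) − f^{(5)}(11)] = 1/30240 × (-5.33613e-08 − (-3.69474e-05)) = 1.22004e-09.
Partial sum through k=3: 0.0600822.
k=4: B_{8}/(8)! × [f^{(7)}(28) − f^{(7)}(11)] = −1/1209600 × (-3.81152e-09 − (-1.70996e-05)) = -1.41334e-11.

S_4 ≈ 0.0600822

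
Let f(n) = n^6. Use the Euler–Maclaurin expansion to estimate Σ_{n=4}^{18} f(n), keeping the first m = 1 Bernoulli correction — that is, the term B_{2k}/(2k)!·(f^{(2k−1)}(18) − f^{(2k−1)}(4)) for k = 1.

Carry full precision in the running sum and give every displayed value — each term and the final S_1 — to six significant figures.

S_1 ≈ 1.05410e+08

∫_4^18 x^6 dx evaluates to 8.74577e+07.
½[f(4) + f(18)] = ½[4096.00 + 3.40122e+07] = 1.70082e+07.
Integral + boundary = 1.04466e+08.
Correction k=1: B_{2}/2! · (f^{(1)}(18) − f^{(1)}(4)) = 1/12 · (1.13374e+07 − 6144.00) = 944272.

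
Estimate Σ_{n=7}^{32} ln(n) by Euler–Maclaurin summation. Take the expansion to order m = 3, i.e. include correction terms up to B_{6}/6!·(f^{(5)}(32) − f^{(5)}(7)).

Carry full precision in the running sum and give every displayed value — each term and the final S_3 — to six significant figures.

Integral: ∫_7^32 ln(x) dx = 72.2822.
Boundary: ½(f(7) + f(32)) = ½(1.94591 + 3.46574) = 2.70582.
Running total after boundary: 74.9880.
Correction k=1: B_{2}/2! · (f^{(1)}(32) − f^{(1)}(7)) = 1/12 · (0.0312500 − 0.142857) = -0.00930060.
Partial sum through k=1: 74.9787.
Correction k=2: B_{4}/4! · (f^{(3)}(32) − f^{(3)}(7)) = −1/720 · (6.10352e-05 − 0.00583090) = 8.01371e-06.
Partial sum through k=2: 74.9787.
Correction k=3: B_{6}/6! · (f^{(5)}(32) − f^{(5)}(7)) = 1/30240 · (7.15256e-07 − 0.00142798) = -4.71978e-08.

S_3 ≈ 74.9787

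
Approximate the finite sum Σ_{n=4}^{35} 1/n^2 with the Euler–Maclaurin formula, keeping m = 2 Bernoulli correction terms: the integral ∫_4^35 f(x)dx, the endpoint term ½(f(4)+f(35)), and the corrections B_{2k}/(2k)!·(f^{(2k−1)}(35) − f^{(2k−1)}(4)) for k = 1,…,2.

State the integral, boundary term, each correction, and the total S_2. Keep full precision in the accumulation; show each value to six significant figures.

S_2 ≈ 0.255654

Integral: ∫_4^35 1/x^2 dx = 0.221429.
Boundary: ½(f(4) + f(35)) = ½(0.0625000 + 0.000816327) = 0.0316582.
Running total after boundary: 0.253087.
Correction k=1: B_{2}/2! · (f^{(1)}(35) − f^{(1)}(4)) = 1/12 · (-4.66472e-05 − (-0.0312500)) = 0.00260028.
Partial sum through k=1: 0.255687.
Correction k=2: B_{4}/4! · (f^{(3)}(35) − f^{(3)}(4)) = −1/720 · (-4.56952e-07 − (-0.0234375)) = -3.25514e-05.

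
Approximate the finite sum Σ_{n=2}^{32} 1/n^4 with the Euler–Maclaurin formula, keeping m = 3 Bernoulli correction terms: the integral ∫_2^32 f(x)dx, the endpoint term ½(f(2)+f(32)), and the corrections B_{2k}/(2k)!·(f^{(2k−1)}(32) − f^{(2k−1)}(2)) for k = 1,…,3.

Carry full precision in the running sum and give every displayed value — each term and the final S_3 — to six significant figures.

S_3 ≈ 0.0824556

∫_2^32 1/x^4 dx evaluates to 0.0416565.
½[f(2) + f(32)] = ½[0.0625000 + 9.53674e-07] = 0.0312505.
Integral + boundary = 0.0729070.
Order-1 term: 1/12 · (-1.19209e-07 − (-0.125000)) = 0.0104167.
Partial sum through k=1: 0.0833236.
Order-2 term: −1/720 · (-3.49246e-09 − (-0.937500)) = -0.00130208.
Partial sum through k=2: 0.0820215.
Order-3 term: 1/30240 · (-1.90994e-10 − (-13.1250)) = 0.000434028.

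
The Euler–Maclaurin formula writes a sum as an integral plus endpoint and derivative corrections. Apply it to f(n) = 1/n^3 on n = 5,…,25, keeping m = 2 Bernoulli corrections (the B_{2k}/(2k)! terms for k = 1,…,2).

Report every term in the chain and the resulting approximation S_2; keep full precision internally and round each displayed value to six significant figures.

S_2 ≈ 0.0236260

The integral term ∫_5^25 1/x^3 dx = 0.0192000.
½[f(5) + f(25)] = ½[0.00800000 + 6.40000e-05] = 0.00403200.
Running total after boundary: 0.0232320.
Correction k=1: B_{2}/2! · (f^{(1)}(25) − f^{(1)}(5)) = 1/12 · (-7.68000e-06 − (-0.00480000)) = 0.000399360.
Partial sum through k=1: 0.0236314.
Correction k=2: B_{4}/4! · (f^{(3)}(25) − f^{(3)}(5)) = −1/720 · (-2.45760e-07 − (-0.00384000)) = -5.33299e-06.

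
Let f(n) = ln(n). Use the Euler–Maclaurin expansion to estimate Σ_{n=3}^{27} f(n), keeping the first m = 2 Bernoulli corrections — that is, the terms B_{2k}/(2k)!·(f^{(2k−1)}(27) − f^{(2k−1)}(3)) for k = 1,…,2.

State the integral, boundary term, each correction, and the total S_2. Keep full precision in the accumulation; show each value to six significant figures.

S_2 ≈ 63.8644

The integral term ∫_3^27 ln(x) dx = 61.6918.
Boundary: ½(f(3) + f(27)) = ½(1.09861 + 3.29584) = 2.19722.
Integral + boundary = 63.8890.
Order-1 term: 1/12 · (0.0370370 − 0.333333) = -0.0246914.
Running total after k=1: 63.8643.
Order-2 term: −1/720 · (0.000101611 − 0.0740741) = 0.000102740.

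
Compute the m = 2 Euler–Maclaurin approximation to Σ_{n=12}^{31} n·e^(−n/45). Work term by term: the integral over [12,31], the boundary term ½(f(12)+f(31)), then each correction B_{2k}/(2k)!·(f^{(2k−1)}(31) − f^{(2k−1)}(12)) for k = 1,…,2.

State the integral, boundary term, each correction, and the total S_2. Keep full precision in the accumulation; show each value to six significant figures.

S_2 ≈ 259.654

∫_12^31 x·e^(−x/45) dx evaluates to 247.309.
Endpoint term: (f(12) + f(31))/2 = (9.19114 + 15.5661)/2 = 12.3786.
Running total after boundary: 259.688.
k=1: B_{2}/(2)! × [f^{(1)}(31) − f^{(1)}(12)] = 1/12 × (0.156219 − 0.561681) = -0.0337885.
Partial sum through k=1: 259.654.
k=2: B_{4}/(4)! × [f^{(3)}(31) − f^{(3)}(12)] = −1/720 × (0.000573080 − 0.00103385) = 6.39952e-07.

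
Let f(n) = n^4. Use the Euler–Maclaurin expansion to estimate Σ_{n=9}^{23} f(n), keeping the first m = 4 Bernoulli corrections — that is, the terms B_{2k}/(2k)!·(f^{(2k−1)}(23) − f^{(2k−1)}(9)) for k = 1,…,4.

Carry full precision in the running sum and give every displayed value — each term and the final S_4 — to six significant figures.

Integral: ∫_9^23 x^4 dx = 1.27546e+06.
Endpoint term: (f(9) + f(23))/2 = (6561.00 + 279841)/2 = 143201.
Running total after boundary: 1.41866e+06.
Order-1 term: 1/12 · (48668.0 − 2916.00) = 3812.67.
After k=1: 1.42247e+06.
Order-2 term: −1/720 · (552.000 − 216.000) = -0.466667.
After k=2: 1.42247e+06.
Order-3 term: 1/30240 · (0.00000 − 0.00000) = 0.00000.
After k=3: 1.42247e+06.
Order-4 term: −1/1209600 · (0.00000 − 0.00000) = 0.00000.

S_4 ≈ 1.42247e+06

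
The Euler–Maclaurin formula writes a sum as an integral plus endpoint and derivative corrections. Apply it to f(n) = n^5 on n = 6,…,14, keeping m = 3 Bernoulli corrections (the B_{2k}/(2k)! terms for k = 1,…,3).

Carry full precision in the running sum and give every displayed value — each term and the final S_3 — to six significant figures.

∫_6^14 x^5 dx evaluates to 1.24715e+06.
½[f(6) + f(14)] = ½[7776.00 + 537824] = 272800.
Running total after boundary: 1.51995e+06.
k=1: B_{2}/(2)! × [f^{(1)}(14) − f^{(1)}(6)] = 1/12 × (192080 − 6480.00) = 15466.7.
Running total after k=1: 1.53541e+06.
k=2: B_{4}/(4)! × [f^{(3)}(14) − f^{(3)}(6)] = −1/720 × (11760.0 − 2160.00) = -13.3333.
Running total after k=2: 1.53540e+06.
k=3: B_{6}/(6)! × [f^{(5)}(14) − f^{(5)}(6)] = 1/30240 × (120.000 − 120.000) = 0.00000.

S_3 ≈ 1.53540e+06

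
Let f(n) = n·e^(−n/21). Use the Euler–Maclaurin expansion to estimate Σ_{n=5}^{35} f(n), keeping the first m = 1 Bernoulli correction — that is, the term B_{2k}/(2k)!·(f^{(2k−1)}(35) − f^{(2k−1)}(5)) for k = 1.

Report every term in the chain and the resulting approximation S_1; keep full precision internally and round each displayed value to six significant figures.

S_1 ≈ 213.415

∫_5^35 x·e^(−x/21) dx evaluates to 208.200.
Boundary: ½(f(5) + f(35)) = ½(3.94064 + 6.61065) = 5.27564.
Running total after boundary: 213.476.
Correction k=1: B_{2}/2! · (f^{(1)}(35) − f^{(1)}(5)) = 1/12 · (-0.125917 − 0.600478) = -0.0605329.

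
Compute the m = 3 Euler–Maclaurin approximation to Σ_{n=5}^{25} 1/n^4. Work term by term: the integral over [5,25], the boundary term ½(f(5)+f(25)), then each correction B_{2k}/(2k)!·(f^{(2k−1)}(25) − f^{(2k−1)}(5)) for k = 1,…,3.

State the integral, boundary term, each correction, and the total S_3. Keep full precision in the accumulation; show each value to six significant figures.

S_3 ≈ 0.00355123

The integral term ∫_5^25 1/x^4 dx = 0.00264533.
Boundary: ½(f(5) + f(25)) = ½(0.00160000 + 2.56000e-06) = 0.000801280.
Integral + boundary = 0.00344661.
Order-1 term: 1/12 · (-4.09600e-07 − (-0.00128000)) = 0.000106633.
After k=1: 0.00355325.
Order-2 term: −1/720 · (-1.96608e-08 − (-0.00153600)) = -2.13331e-06.
After k=2: 0.00355111.
Order-3 term: 1/30240 · (-1.76161e-09 − (-0.00344064)) = 1.13778e-07.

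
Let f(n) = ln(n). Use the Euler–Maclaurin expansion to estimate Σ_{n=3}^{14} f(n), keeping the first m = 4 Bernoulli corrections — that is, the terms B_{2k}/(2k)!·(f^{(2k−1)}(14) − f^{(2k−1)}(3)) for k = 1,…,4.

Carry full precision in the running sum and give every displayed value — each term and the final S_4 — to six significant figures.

Integral: ∫_3^14 ln(x) dx = 22.6510.
½[f(3) + f(14)] = ½[1.09861 + 2.63906] = 1.86883.
So far: 24.5198.
Order-1 term: 1/12 · (0.0714286 − 0.333333) = -0.0218254.
Running total after k=1: 24.4980.
Order-2 term: −1/720 · (0.000728863 − 0.0740741) = 0.000101868.
Running total after k=2: 24.4981.
Order-3 term: 1/30240 · (4.46243e-05 − 0.0987654) = -3.26458e-06.
Running total after k=3: 24.4981.
Order-4 term: −1/1209600 · (6.83024e-06 − 0.329218) = 2.72165e-07.

S_4 ≈ 24.4981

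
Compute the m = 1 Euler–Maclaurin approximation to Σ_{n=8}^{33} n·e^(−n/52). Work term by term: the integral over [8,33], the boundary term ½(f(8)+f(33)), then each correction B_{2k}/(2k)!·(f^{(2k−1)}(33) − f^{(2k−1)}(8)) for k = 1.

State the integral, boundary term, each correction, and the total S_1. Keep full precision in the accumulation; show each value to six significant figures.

S_1 ≈ 344.017

Integral: ∫_8^33 x·e^(−x/52) dx = 331.884.
½[f(8) + f(33)] = ½[6.85923 + 17.4946] = 12.1769.
So far: 344.061.
Order-1 term: 1/12 · (0.193705 − 0.725496) = -0.0443159.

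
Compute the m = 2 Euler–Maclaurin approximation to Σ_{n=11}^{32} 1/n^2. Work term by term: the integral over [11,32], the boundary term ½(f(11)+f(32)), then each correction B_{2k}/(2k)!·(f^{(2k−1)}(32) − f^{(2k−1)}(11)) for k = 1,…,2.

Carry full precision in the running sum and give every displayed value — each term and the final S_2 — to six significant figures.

S_2 ≈ 0.0643995

∫_11^32 1/x^2 dx evaluates to 0.0596591.
Boundary: ½(f(11) + f(32)) = ½(0.00826446 + 0.000976562) = 0.00462051.
So far: 0.0642796.
Order-1 term: 1/12 · (-6.10352e-05 − (-0.00150263)) = 0.000120133.
Running total after k=1: 0.0643997.
Order-2 term: −1/720 · (-7.15256e-07 − (-0.000149021)) = -2.05980e-07.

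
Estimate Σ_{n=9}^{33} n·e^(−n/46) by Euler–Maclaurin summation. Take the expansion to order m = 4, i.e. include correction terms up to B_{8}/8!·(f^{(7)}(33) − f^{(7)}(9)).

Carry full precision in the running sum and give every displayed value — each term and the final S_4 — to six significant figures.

The integral term ∫_9^33 x·e^(−x/46) dx = 306.936.
Boundary: ½(f(9) + f(33)) = ½(7.40068 + 16.1048) = 11.7527.
Integral + boundary = 318.689.
Order-1 term: 1/12 · (0.137920 − 0.661414) = -0.0436245.
After k=1: 318.645.
Order-2 term: −1/720 · (0.000526450 − 0.00108980) = 7.82427e-07.
After k=2: 318.645.
Order-3 term: 1/30240 · (4.66786e-07 − 8.82333e-07) = -1.37416e-11.
After k=3: 318.645.
Order-4 term: −1/1209600 · (3.23619e-10 − 5.90567e-10) = 2.20691e-16.

S_4 ≈ 318.645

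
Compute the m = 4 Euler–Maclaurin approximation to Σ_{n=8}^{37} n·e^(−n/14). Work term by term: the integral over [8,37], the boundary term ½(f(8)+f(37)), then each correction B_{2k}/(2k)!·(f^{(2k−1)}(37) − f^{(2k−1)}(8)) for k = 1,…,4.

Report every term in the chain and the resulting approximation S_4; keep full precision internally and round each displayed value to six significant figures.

S_4 ≈ 126.672

∫_8^37 x·e^(−x/14) dx evaluates to 123.127.
½[f(8) + f(37)] = ½[4.51774 + 2.63283] = 3.57529.
Integral + boundary = 126.702.
k=1: B_{2}/(2)! × [f^{(1)}(37) − f^{(1)}(8)] = 1/12 × (-0.116902 − 0.242022) = -0.0299103.
After k=1: 126.672.
k=2: B_{4}/(4)! × [f^{(3)}(37) − f^{(3)}(8)] = −1/720 × (0.000129660 − 0.00699724) = 9.53830e-06.
After k=2: 126.672.
k=3: B_{6}/(6)! × [f^{(5)}(37) − f^{(5)}(8)] = 1/30240 × (4.36612e-06 − 6.51003e-05) = -2.00841e-09.
After k=3: 126.672.
k=4: B_{8}/(8)! × [f^{(7)}(37) − f^{(7)}(8)] = −1/1209600 × (4.11771e-08 − 4.82145e-07) = 3.64557e-13.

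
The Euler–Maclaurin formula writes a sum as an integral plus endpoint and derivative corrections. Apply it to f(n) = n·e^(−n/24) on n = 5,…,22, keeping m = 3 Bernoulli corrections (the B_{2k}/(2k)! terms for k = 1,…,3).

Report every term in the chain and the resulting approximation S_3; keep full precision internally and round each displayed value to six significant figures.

The integral term ∫_5^22 x·e^(−x/24) dx = 123.674.
Endpoint term: (f(5) + f(22))/2 = (4.05968 + 8.79669)/2 = 6.42819.
Running total after boundary: 130.102.
Order-1 term: 1/12 · (0.0333208 − 0.642783) = -0.0507885.
After k=1: 130.051.
Order-2 term: −1/720 · (0.00144622 − 0.00393517) = 3.45688e-06.
After k=2: 130.051.
Order-3 term: 1/30240 · (4.92115e-06 − 1.17264e-05) = -2.25040e-10.

S_3 ≈ 130.051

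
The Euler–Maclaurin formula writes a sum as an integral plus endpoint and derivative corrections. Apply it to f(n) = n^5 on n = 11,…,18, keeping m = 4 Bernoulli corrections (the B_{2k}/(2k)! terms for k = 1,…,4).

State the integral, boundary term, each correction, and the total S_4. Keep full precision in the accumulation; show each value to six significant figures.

S_4 ≈ 6.43638e+06

Integral: ∫_11^18 x^5 dx = 5.37344e+06.
Endpoint term: (f(11) + f(18))/2 = (161051 + 1.88957e+06)/2 = 1.02531e+06.
Running total after boundary: 6.39875e+06.
Correction k=1: B_{2}/2! · (f^{(1)}(18) − f^{(1)}(11)) = 1/12 · (524880 − 73205.0) = 37639.6.
After k=1: 6.43639e+06.
Correction k=2: B_{4}/4! · (f^{(3)}(18) − f^{(3)}(11)) = −1/720 · (19440.0 − 7260.00) = -16.9167.
After k=2: 6.43638e+06.
Correction k=3: B_{6}/6! · (f^{(5)}(18) − f^{(5)}(11)) = 1/30240 · (120.000 − 120.000) = 0.00000.
After k=3: 6.43638e+06.
Correction k=4: B_{8}/8! · (f^{(7)}(18) − f^{(7)}(11)) = −1/1209600 · (0.00000 − 0.00000) = 0.00000.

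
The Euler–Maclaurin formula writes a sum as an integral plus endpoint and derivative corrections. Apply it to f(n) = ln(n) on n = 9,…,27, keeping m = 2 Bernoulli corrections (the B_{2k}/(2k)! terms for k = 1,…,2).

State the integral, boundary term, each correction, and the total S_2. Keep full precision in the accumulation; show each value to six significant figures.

The integral term ∫_9^27 ln(x) dx = 51.2126.
Boundary: ½(f(9) + f(27)) = ½(2.19722 + 3.29584) = 2.74653.
Running total after boundary: 53.9591.
Order-1 term: 1/12 · (0.0370370 − 0.111111) = -0.00617284.
After k=1: 53.9529.
Order-2 term: −1/720 · (0.000101611 − 0.00274348) = 3.66927e-06.

S_2 ≈ 53.9529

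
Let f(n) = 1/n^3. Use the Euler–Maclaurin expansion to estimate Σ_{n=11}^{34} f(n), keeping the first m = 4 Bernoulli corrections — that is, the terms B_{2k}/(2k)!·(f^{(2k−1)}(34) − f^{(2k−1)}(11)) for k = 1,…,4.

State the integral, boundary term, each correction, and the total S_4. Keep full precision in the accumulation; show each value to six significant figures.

The integral term ∫_11^34 1/x^3 dx = 0.00369971.
Endpoint term: (f(11) + f(34))/2 = (0.000751315 + 2.54427e-05)/2 = 0.000388379.
Integral + boundary = 0.00408808.
Correction k=1: B_{2}/2! · (f^{(1)}(34) − f^{(1)}(11)) = 1/12 · (-2.24494e-06 − (-0.000204904)) = 1.68883e-05.
Partial sum through k=1: 0.00410497.
Correction k=2: B_{4}/4! · (f^{(3)}(34) − f^{(3)}(11)) = −1/720 · (-3.88399e-08 − (-3.38684e-05)) = -4.69855e-08.
Partial sum through k=2: 0.00410493.
Correction k=3: B_{6}/6! · (f^{(5)}(34) − f^{(5)}(11)) = 1/30240 · (-1.41114e-09 − (-1.17560e-05)) = 3.88709e-10.
Partial sum through k=3: 0.00410493.
Correction k=4: B_{8}/8! · (f^{(7)}(34) − f^{(7)}(11)) = −1/1209600 · (-8.78909e-11 − (-6.99530e-06)) = -5.78308e-12.

S_4 ≈ 0.00410493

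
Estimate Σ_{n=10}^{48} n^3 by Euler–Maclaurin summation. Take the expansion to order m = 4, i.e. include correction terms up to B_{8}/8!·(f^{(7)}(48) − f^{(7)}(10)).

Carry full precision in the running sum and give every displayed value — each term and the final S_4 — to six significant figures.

The integral term ∫_10^48 x^3 dx = 1.32460e+06.
½[f(10) + f(48)] = ½[1000.00 + 110592] = 55796.0.
So far: 1.38040e+06.
Correction k=1: B_{2}/2! · (f^{(1)}(48) − f^{(1)}(10)) = 1/12 · (6912.00 − 300.000) = 551.000.
Running total after k=1: 1.38095e+06.
Correction k=2: B_{4}/4! · (f^{(3)}(48) − f^{(3)}(10)) = −1/720 · (6.00000 − 6.00000) = 0.00000.
Running total after k=2: 1.38095e+06.
Correction k=3: B_{6}/6! · (f^{(5)}(48) − f^{(5)}(10)) = 1/30240 · (0.00000 − 0.00000) = 0.00000.
Running total after k=3: 1.38095e+06.
Correction k=4: B_{8}/8! · (f^{(7)}(48) − f^{(7)}(10)) = −1/1209600 · (0.00000 − 0.00000) = 0.00000.

S_4 ≈ 1.38095e+06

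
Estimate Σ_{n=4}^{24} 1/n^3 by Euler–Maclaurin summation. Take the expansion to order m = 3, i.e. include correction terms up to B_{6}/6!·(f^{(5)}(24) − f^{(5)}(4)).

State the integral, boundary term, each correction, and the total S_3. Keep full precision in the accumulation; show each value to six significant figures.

S_3 ≈ 0.0391873

Integral: ∫_4^24 1/x^3 dx = 0.0303819.
Boundary: ½(f(4) + f(24)) = ½(0.0156250 + 7.23380e-05) = 0.00784867.
Running total after boundary: 0.0382306.
k=1: B_{2}/(2)! × [f^{(1)}(24) − f^{(1)}(4)] = 1/12 × (-9.04225e-06 − (-0.0117188)) = 0.000975809.
After k=1: 0.0392064.
k=2: B_{4}/(4)! × [f^{(3)}(24) − f^{(3)}(4)] = −1/720 × (-3.13967e-07 − (-0.0146484)) = -2.03446e-05.
After k=2: 0.0391861.
k=3: B_{6}/(6)! × [f^{(5)}(24) − f^{(5)}(4)] = 1/30240 × (-2.28934e-08 − (-0.0384521)) = 1.27156e-06.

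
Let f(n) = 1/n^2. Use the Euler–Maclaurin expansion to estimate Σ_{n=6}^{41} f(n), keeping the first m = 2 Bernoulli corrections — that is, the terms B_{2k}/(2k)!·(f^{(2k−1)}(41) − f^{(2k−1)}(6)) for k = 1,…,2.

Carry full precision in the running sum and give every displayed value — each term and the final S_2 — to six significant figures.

S_2 ≈ 0.157228

The integral term ∫_6^41 1/x^2 dx = 0.142276.
Boundary: ½(f(6) + f(41)) = ½(0.0277778 + 0.000594884) = 0.0141863.
So far: 0.156463.
k=1: B_{2}/(2)! × [f^{(1)}(41) − f^{(1)}(6)] = 1/12 × (-2.90187e-05 − (-0.00925926)) = 0.000769187.
After k=1: 0.157232.
k=2: B_{4}/(4)! × [f^{(3)}(41) − f^{(3)}(6)] = −1/720 × (-2.07153e-07 − (-0.00308642)) = -4.28641e-06.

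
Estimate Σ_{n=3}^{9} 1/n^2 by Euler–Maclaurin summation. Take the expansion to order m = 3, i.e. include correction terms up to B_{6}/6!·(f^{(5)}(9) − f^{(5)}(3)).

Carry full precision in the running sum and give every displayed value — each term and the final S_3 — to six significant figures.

S_3 ≈ 0.289769

Integral: ∫_3^9 1/x^2 dx = 0.222222.
Boundary: ½(f(3) + f(9)) = ½(0.111111 + 0.0123457) = 0.0617284.
Integral + boundary = 0.283951.
k=1: B_{2}/(2)! × [f^{(1)}(9) − f^{(1)}(3)] = 1/12 × (-0.00274348 − (-0.0740741)) = 0.00594422.
After k=1: 0.289895.
k=2: B_{4}/(4)! × [f^{(3)}(9) − f^{(3)}(3)] = −1/720 × (-0.000406442 − (-0.0987654)) = -0.000136610.
After k=2: 0.289758.
k=3: B_{6}/(6)! × [f^{(5)}(9) − f^{(5)}(3)] = 1/30240 × (-0.000150534 − (-0.329218)) = 1.08819e-05.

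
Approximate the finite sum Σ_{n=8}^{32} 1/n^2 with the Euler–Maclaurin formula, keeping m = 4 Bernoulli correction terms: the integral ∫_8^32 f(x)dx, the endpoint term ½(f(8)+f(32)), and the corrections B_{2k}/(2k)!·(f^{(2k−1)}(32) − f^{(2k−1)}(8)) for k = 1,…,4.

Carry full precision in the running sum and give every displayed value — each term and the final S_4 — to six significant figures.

∫_8^32 1/x^2 dx evaluates to 0.0937500.
Endpoint term: (f(8) + f(32))/2 = (0.0156250 + 0.000976562)/2 = 0.00830078.
So far: 0.102051.
Correction k=1: B_{2}/2! · (f^{(1)}(32) − f^{(1)}(8)) = 1/12 · (-6.10352e-05 − (-0.00390625)) = 0.000320435.
Running total after k=1: 0.102371.
Correction k=2: B_{4}/4! · (f^{(3)}(32) − f^{(3)}(8)) = −1/720 · (-7.15256e-07 − (-0.000732422)) = -1.01626e-06.
Running total after k=2: 0.102370.
Correction k=3: B_{6}/6! · (f^{(5)}(32) − f^{(5)}(8)) = 1/30240 · (-2.09548e-08 − (-0.000343323)) = 1.13526e-08.
Running total after k=3: 0.102370.
Correction k=4: B_{8}/8! · (f^{(7)}(32) − f^{(7)}(8)) = −1/1209600 · (-1.14596e-09 − (-0.000300407)) = -2.48352e-10.

S_4 ≈ 0.102370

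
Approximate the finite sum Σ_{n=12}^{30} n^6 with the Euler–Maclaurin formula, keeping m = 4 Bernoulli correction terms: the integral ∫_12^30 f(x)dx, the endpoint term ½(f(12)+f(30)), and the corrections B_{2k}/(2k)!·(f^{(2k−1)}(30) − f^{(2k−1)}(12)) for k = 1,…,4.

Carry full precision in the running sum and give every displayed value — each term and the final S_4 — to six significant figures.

S_4 ≈ 3.49718e+09

Integral: ∫_12^30 x^6 dx = 3.11917e+09.
Boundary: ½(f(12) + f(30)) = ½(2.98598e+06 + 7.29000e+08) = 3.65993e+08.
So far: 3.48516e+09.
Order-1 term: 1/12 · (1.45800e+08 − 1.49299e+06) = 1.20256e+07.
After k=1: 3.49719e+09.
Order-2 term: −1/720 · (3.24000e+06 − 207360) = -4212.00.
After k=2: 3.49718e+09.
Order-3 term: 1/30240 · (21600.0 − 8640.00) = 0.428571.
After k=3: 3.49718e+09.
Order-4 term: −1/1209600 · (0.00000 − 0.00000) = 0.00000.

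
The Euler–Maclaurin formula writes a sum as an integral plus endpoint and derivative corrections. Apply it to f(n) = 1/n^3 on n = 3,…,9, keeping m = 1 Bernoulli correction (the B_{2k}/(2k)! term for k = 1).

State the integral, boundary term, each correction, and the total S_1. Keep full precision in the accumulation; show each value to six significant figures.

S_1 ≈ 0.0716354

Integral: ∫_3^9 1/x^3 dx = 0.0493827.
Boundary: ½(f(3) + f(9)) = ½(0.0370370 + 0.00137174) = 0.0192044.
Integral + boundary = 0.0685871.
k=1: B_{2}/(2)! × [f^{(1)}(9) − f^{(1)}(3)] = 1/12 × (-0.000457247 − (-0.0370370)) = 0.00304832.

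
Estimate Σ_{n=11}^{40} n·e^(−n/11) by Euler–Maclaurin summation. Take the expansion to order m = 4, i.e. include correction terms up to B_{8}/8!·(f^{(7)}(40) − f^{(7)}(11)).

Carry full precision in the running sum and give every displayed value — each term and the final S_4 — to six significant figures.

S_4 ≈ 76.7901

∫_11^40 x·e^(−x/11) dx evaluates to 74.2456.
Endpoint term: (f(11) + f(40))/2 = (4.04667 + 1.05392)/2 = 2.55030.
So far: 76.7959.
Order-1 term: 1/12 · (-0.0694629 − 0.00000) = -0.00578857.
Running total after k=1: 76.7901.
Order-2 term: −1/720 · (-0.000138569 − 0.00608065) = 8.63781e-06.
Running total after k=2: 76.7901.
Order-3 term: 1/30240 · (2.45400e-06 − 0.000100507) = -3.24248e-09.
Running total after k=3: 76.7901.
Order-4 term: −1/1209600 · (5.00265e-08 − 1.24595e-06) = 9.88693e-13.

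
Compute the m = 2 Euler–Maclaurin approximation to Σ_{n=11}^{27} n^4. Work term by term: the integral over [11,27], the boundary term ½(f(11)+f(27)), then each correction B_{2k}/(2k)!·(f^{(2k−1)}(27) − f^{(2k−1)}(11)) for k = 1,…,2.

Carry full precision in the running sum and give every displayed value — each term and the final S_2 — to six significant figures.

S_2 ≈ 3.11673e+06

∫_11^27 x^4 dx evaluates to 2.83757e+06.
Endpoint term: (f(11) + f(27))/2 = (14641.0 + 531441)/2 = 273041.
So far: 3.11061e+06.
Correction k=1: B_{2}/2! · (f^{(1)}(27) − f^{(1)}(11)) = 1/12 · (78732.0 − 5324.00) = 6117.33.
Partial sum through k=1: 3.11673e+06.
Correction k=2: B_{4}/4! · (f^{(3)}(27) − f^{(3)}(11)) = −1/720 · (648.000 − 264.000) = -0.533333.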